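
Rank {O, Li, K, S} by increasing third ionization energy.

S < K < O < Li

After 2 electrons have been removed, what remains? O²⁺ still has 4 valence electrons; Li²⁺ is already 1 electron into the core; K²⁺ is already 1 electron into the core; S²⁺ still has 4 valence electrons.
Usually core removal costs more than valence removal, but here the competition is close: a tightly held n=2 valence electron can cost more to remove than an n=3 core electron, so the actual values have to decide it.
Valence configurations: O²⁺ [He]2s²2p², S²⁺ [Ne]3s²3p².
Tabulated IE_3 (kJ/mol): O 5300, Li 11815, K 4420, S 3357.
So the third ionization energies run S < K < O < Li.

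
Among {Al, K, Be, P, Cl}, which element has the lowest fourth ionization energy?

Consider each +3 ion: Al³⁺ is the bare [Ne] core; K³⁺ is already 2 electrons into the core; Be³⁺ is already 1 electron into the core; P³⁺ still has 2 valence electrons; Cl³⁺ still has 4 valence electrons.
Pulling an electron out of a noble-gas core costs far more than removing a remaining valence electron, so K, Al and Be sit at the high end of IE_4.
Valence configurations: P³⁺ [Ne]3s², Cl³⁺ [Ne]3s²3p².
The numbers (kJ/mol): Al 11577, K 5877, Be 21007, P 4964, Cl 5159.
Putting it together, IE_4: P < Cl < K < Al < Be.

P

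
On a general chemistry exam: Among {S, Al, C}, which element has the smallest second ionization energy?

Al

The second ionization energy removes an electron from the +1 ion. For each element: S⁺ still has 5 valence electrons; Al⁺ still has 2 valence electrons; C⁺ still has 3 valence electrons.
All are still removing valence electrons, so compare the +1 ions as you would atoms: IE_2 generally rises across a period (higher Z_eff) and falls down a group (larger shell), subject to the usual subshell exceptions.
Valence configurations: S⁺ [Ne]3s²3p³, Al⁺ [Ne]3s², C⁺ [He]2s²2p¹.
Tabulated IE_2 (kJ/mol): S 2252, Al 1817, C 2353.
Overall IE_2 order: Al < S < C.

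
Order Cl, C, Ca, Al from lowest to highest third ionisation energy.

Consider each +2 ion: Cl²⁺ still has 5 valence electrons; C²⁺ still has 2 valence electrons; Ca²⁺ is the bare [Ar] core; Al²⁺ still has 1 valence electron.
Core electrons are held far more tightly than valence electrons, so Ca tops the IE_3 order.
Valence configurations: Cl²⁺ [Ne]3s²3p³, C²⁺ [He]2s², Al²⁺ [Ne]3s¹.
Approximate IE_3 values (kJ/mol): Cl 3822, C 4620, Ca 4912, Al 2745.
Hence IE_3: Al < Cl < C < Ca.

Al < Cl < C < Ca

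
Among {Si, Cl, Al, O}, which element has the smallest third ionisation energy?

Consider each +2 ion: Si²⁺ still has 2 valence electrons; Cl²⁺ still has 5 valence electrons; Al²⁺ still has 1 valence electron; O²⁺ still has 4 valence electrons.
All are still removing valence electrons, so compare the +2 ions as you would atoms: IE_3 generally rises across a period (higher Z_eff) and falls down a group (larger shell), subject to the usual subshell exceptions.
Valence configurations: Si²⁺ [Ne]3s², Cl²⁺ [Ne]3s²3p³, Al²⁺ [Ne]3s¹, O²⁺ [He]2s²2p².
Approximate IE_3 values (kJ/mol): Si 3232, Cl 3822, Al 2745, O 5300.
Putting it together, IE_3: Al < Si < Cl < O.

Al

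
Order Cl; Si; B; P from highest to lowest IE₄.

After 3 electrons have been removed, what remains? Cl³⁺ still has 4 valence electrons; Si³⁺ still has 1 valence electron; B³⁺ is the bare [He] core; P³⁺ still has 2 valence electrons.
Breaking into a closed-shell core is much more expensive than removing a leftover valence electron — B has the largest IE_4 here.
Valence configurations: Cl³⁺ [Ne]3s²3p², Si³⁺ [Ne]3s¹, P³⁺ [Ne]3s².
Tabulated IE_4 (kJ/mol): Cl 5159, Si 4356, B 25026, P 4964.
So the fourth ionization energies run Si < P < Cl < B.

B > Cl > P > Si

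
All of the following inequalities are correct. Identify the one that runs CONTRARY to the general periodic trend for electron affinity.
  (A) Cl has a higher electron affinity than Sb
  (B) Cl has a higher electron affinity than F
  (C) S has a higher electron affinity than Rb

The general trend: electron affinity increases across a period and decreases down a group.
(A) Cl (period 3, group 17) vs Sb (period 5, group 15): the stated order agrees with the simple trend.
(B) Cl (period 3, group 17) vs F (period 2, group 17): the stated order contradicts the simple trend.
(C) S (period 3, group 16) vs Rb (period 5, group 1): the stated order agrees with the simple trend.
The exception is (B): F's small 2p subshell makes the incoming electron feel strong e⁻–e⁻ repulsion, so Cl actually releases more energy on gaining an electron.

(B)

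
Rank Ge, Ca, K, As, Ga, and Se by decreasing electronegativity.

Se > As > Ge > Ga > Ca > K

K is in period 4, group 1; Ca is in period 4, group 2; Ga is in period 4, group 13; Ge is in period 4, group 14; As is in period 4, group 15; Se is in period 4, group 16.
Smaller atoms with higher effective nuclear charge are more electronegative.
All lie in period 4, so electronegativity increases left to right.
So from highest to lowest: Se > As > Ge > Ga > Ca > K.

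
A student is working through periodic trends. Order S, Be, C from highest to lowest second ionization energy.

C > S > Be

After 1 electron has been removed, what remains? S⁺ still has 5 valence electrons; Be⁺ still has 1 valence electron; C⁺ still has 3 valence electrons.
All are still removing valence electrons, so compare the +1 ions as you would atoms: IE_2 generally rises across a period (higher Z_eff) and falls down a group (larger shell), subject to the usual subshell exceptions.
Valence configurations: S⁺ [Ne]3s²3p³, Be⁺ [He]2s¹, C⁺ [He]2s²2p¹.
Tabulated IE_2 (kJ/mol): S 2252, Be 1757, C 2353.
So the second ionization energies run Be < S < C.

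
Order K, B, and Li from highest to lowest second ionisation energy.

Li, K, B

Consider each +1 ion: K⁺ is the bare [Ar] core; B⁺ still has 2 valence electrons; Li⁺ is the bare [He] core.
Core electrons are held far more tightly than valence electrons, so K and Li top the IE_2 order.
Approximate IE_2 values (kJ/mol): K 3052, B 2427, Li 7298.
Overall IE_2 order: B < K < Li.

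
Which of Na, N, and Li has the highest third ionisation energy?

The third ionization energy removes an electron from the +2 ion. For each element: Na²⁺ is already 1 electron into the core; N²⁺ still has 3 valence electrons; Li²⁺ is already 1 electron into the core.
Breaking into a closed-shell core is much more expensive than removing a leftover valence electron — Na and Li have the largest IE_3 here.
The numbers (kJ/mol): Na 6910, N 4578, Li 11815.
Putting it together, IE_3: N < Na < Li.

Li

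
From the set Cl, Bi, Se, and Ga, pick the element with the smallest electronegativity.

Cl is in period 3, group 17; Ga is in period 4, group 13; Se is in period 4, group 16; Bi is in period 6, group 15.
Smaller atoms with higher effective nuclear charge are more electronegative.
These span different periods and groups, so the two trends combine.
Bi > Ga: the two effects oppose for this pair; the across-period effect wins (2.02 vs 1.81).
Se > Bi: relative to Bi, both the across-period and down-group shifts push Se's electronegativity up.
Cl > Se: both effects reinforce here, so Cl is clearly the higher of the two.
Approximate values (Pauling): Cl 3.16, Ga 1.81, Se 2.55, Bi 2.02.
The smallest electronegativity among these belongs to Ga.

Ga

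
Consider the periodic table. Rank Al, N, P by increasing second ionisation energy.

The second ionization energy removes an electron from the +1 ion. For each element: Al⁺ still has 2 valence electrons; N⁺ still has 4 valence electrons; P⁺ still has 4 valence electrons.
All are still removing valence electrons, so compare the +1 ions as you would atoms: IE_2 generally rises across a period (higher Z_eff) and falls down a group (larger shell), subject to the usual subshell exceptions.
Valence configurations: Al⁺ [Ne]3s², N⁺ [He]2s²2p², P⁺ [Ne]3s²3p².
The numbers (kJ/mol): Al 1817, N 2856, P 1907.
So the second ionization energies run Al < P < N.

Al < P < N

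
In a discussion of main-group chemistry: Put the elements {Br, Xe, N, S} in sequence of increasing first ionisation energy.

S, Br, Xe, N

N is in period 2, group 15; S is in period 3, group 16; Br is in period 4, group 17; Xe is in period 5, group 18.
Removing the outermost electron gets harder across a period and easier down a group.
These sit on a diagonal, where the across-period and down-group effects partly cancel.
Br > S: the two effects oppose for this pair; the across-period effect wins (1140 vs 1000 kJ/mol).
Xe > Br: period and group pull opposite ways; the across-period shift dominates (1170 vs 1140 kJ/mol).
N > Xe: the two effects oppose for this pair; the down-group effect wins (1402 vs 1170 kJ/mol).
Approximate values (kJ/mol): N 1402, S 1000, Br 1140, Xe 1170.
So from lowest to highest: S < Br < Xe < N.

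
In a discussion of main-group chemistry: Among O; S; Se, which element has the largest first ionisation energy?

First ionization energy rises across a period (greater Z_eff holds electrons more tightly) and falls down a group (valence electrons are farther from the nucleus).
All are in group 16, so first ionization energy increases up the group.
The largest first ionisation energy among these belongs to O.

O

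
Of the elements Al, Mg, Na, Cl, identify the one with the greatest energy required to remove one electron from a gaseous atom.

Na is in period 3, group 1; Mg is in period 3, group 2; Al is in period 3, group 13; Cl is in period 3, group 17.
IE₁ increases left→right with effective nuclear charge and decreases top→bottom as the valence shell moves farther out.
All lie in period 3; the across-period trend (first ionization energy increases left to right) applies, with the exception below.
Note the exception: Mg has a higher first ionization energy than Al, contrary to the simple trend — Al's single 3p electron is easier to remove than one from Mg's filled 3s².
Approximate values (kJ/mol): Na 496, Mg 738, Al 578, Cl 1251.
The greatest energy required to remove one electron from a gaseous atom among these belongs to Cl.

Cl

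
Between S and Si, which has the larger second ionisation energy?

After 1 electron has been removed, what remains? S⁺ still has 5 valence electrons; Si⁺ still has 3 valence electrons.
All are still removing valence electrons, so compare the +1 ions as you would atoms: IE_2 generally rises across a period (higher Z_eff) and falls down a group (larger shell), subject to the usual subshell exceptions.
Valence configurations: S⁺ [Ne]3s²3p³, Si⁺ [Ne]3s²3p¹.
Tabulated IE_2 (kJ/mol): S 2252, Si 1577.
So the second ionization energies run Si < S.

S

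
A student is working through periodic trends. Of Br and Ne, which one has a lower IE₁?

Ne is in period 2, group 18; Br is in period 4, group 17.
Across a period the outer electron is held more tightly (higher IE₁); down a group it sits in a higher shell, more shielded, and comes off more easily.
These span different periods and groups, so the two trends combine.
Ne > Br: relative to Br, both the across-period and down-group shifts push Ne's first ionization energy up.
Approximate values (kJ/mol): Ne 2081, Br 1140.
So Br has the lower IE₁ (Br < Ne).

Br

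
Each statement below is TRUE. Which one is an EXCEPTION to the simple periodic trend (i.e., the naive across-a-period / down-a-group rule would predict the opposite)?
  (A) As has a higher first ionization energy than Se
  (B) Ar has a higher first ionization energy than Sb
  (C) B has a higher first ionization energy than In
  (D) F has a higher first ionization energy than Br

(A)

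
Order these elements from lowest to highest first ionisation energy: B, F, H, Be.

H is in period 1, group 1; Be is in period 2, group 2; B is in period 2, group 13; F is in period 2, group 17.
Removing the outermost electron gets harder across a period and easier down a group.
These span different periods and groups, so the two trends combine.
Be > B: this pair runs against the simple trend — see the exception note.
H > Be: period and group pull opposite ways; the down-group shift dominates (1312 vs 900 kJ/mol).
F > H: period and group pull opposite ways; the across-period shift dominates (1681 vs 1312 kJ/mol).
Note the exception: Be has a higher first ionization energy than B, contrary to the simple trend — removing B's lone 2p electron is easier than breaking Be's filled 2s².
Tabulated first ionization energy (kJ/mol): H 1312, Be 900, B 801, F 1681.
So from lowest to highest: B < Be < H < F.

B < Be < H < F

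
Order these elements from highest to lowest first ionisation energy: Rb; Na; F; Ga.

F > Ga > Na > Rb

F is in period 2, group 17; Na is in period 3, group 1; Ga is in period 4, group 13; Rb is in period 5, group 1.
First ionization energy rises across a period (greater Z_eff holds electrons more tightly) and falls down a group (valence electrons are farther from the nucleus).
Neither a single period nor a single group — weigh both effects.
Na > Rb: Na sits above Rb in group 1, so the down-group effect alone puts Na higher.
Ga > Na: period and group pull opposite ways; the across-period shift dominates (579 vs 496 kJ/mol).
F > Ga: relative to Ga, both the across-period and down-group shifts push F's first ionization energy up.
Tabulated first ionization energy (kJ/mol): F 1681, Na 496, Ga 579, Rb 403.
So from highest to lowest: F > Ga > Na > Rb.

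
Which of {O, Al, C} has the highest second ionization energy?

Consider each +1 ion: O⁺ still has 5 valence electrons; Al⁺ still has 2 valence electrons; C⁺ still has 3 valence electrons.
All are still removing valence electrons, so compare the +1 ions as you would atoms: IE_2 generally rises across a period (higher Z_eff) and falls down a group (larger shell), subject to the usual subshell exceptions.
Valence configurations: O⁺ [He]2s²2p³, Al⁺ [Ne]3s², C⁺ [He]2s²2p¹.
Approximate IE_2 values (kJ/mol): O 3388, Al 1817, C 2353.
Overall IE_2 order: Al < C < O.

O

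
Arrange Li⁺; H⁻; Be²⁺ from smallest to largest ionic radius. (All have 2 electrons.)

Be²⁺ < Li⁺ < H⁻

All of these have 2 electrons, so size is governed by nuclear charge alone: the more protons, the stronger the pull on the same electron cloud, and the smaller the ion.
Nuclear charges: Be²⁺ (Z=4), Li⁺ (Z=3), H⁻ (Z=1).
Smallest to largest: Be²⁺ < Li⁺ < H⁻.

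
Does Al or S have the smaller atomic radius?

S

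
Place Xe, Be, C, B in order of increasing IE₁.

B < Be < C < Xe

Be is in period 2, group 2; B is in period 2, group 13; C is in period 2, group 14; Xe is in period 5, group 18.
Across a period the outer electron is held more tightly (higher IE₁); down a group it sits in a higher shell, more shielded, and comes off more easily.
Neither a single period nor a single group — weigh both effects.
Be > B: this pair runs against the simple trend — see the exception note.
C > Be: C lies to the right of Be in period 2, so the across-period effect alone puts C higher.
Xe > C: the two effects oppose for this pair; the across-period effect wins (1170 vs 1086 kJ/mol).
Note the exception: Be has a higher first ionization energy than B, contrary to the simple trend — removing B's lone 2p electron is easier than breaking Be's filled 2s².
Tabulated first ionization energy (kJ/mol): Be 900, B 801, C 1086, Xe 1170.
So from lowest to highest: B < Be < C < Xe.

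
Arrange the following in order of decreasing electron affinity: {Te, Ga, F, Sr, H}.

F, Te, H, Ga, Sr

Adding an electron releases more energy for atoms nearer the top right (short of the noble gases).
Here both period and group differ, so the two effects have to be weighed against each other.
Ga > Sr: relative to Sr, both the across-period and down-group shifts push Ga's electron affinity up.
H > Ga: the two effects oppose for this pair; the down-group effect wins (73 vs 29 kJ/mol).
Te > H: the two effects oppose for this pair; the across-period effect wins (190 vs 73 kJ/mol).
F > Te: both effects reinforce here, so F is clearly the higher of the two.
Tabulated electron affinity (kJ/mol): H 73, F 328, Ga 29, Sr 5, Te 190.
So from highest to lowest: F > Te > H > Ga > Sr.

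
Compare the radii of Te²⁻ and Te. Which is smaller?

Te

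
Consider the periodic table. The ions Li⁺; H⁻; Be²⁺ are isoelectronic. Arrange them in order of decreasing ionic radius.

H⁻, Li⁺, Be²⁺

All of these have 2 electrons, so size is governed by nuclear charge alone: the more protons, the stronger the pull on the same electron cloud, and the smaller the ion.
Nuclear charges: Be²⁺ (Z=4), Li⁺ (Z=3), H⁻ (Z=1).
Largest to smallest: H⁻ > Li⁺ > Be²⁺.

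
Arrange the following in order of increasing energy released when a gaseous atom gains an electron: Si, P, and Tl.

Tl, P, Si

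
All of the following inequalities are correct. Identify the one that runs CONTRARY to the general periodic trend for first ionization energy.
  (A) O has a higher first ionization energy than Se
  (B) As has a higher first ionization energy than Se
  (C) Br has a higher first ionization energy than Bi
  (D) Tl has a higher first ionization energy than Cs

(B)

The general trend: first ionization energy increases across a period and decreases down a group.
(A) O (period 2, group 16) vs Se (period 4, group 16): the stated order agrees with the simple trend.
(B) As (period 4, group 15) vs Se (period 4, group 16): the stated order contradicts the simple trend.
(C) Br (period 4, group 17) vs Bi (period 6, group 15): the stated order agrees with the simple trend.
(D) Tl (period 6, group 13) vs Cs (period 6, group 1): the stated order agrees with the simple trend.
The exception is (B): Se (4p⁴) ionizes more easily than half-filled As (4p³).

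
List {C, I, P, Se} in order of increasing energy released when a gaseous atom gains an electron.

C is in period 2, group 14; P is in period 3, group 15; Se is in period 4, group 16; I is in period 5, group 17.
Electron affinity generally becomes more exothermic across a period toward the halogens and less exothermic down a group.
A diagonal step moves right (one effect) and down (the opposite effect) at once.
C > P: period and group pull opposite ways; the down-group shift dominates (122 vs 72 kJ/mol).
Se > C: period and group pull opposite ways; the across-period shift dominates (195 vs 122 kJ/mol).
I > Se: the two effects oppose for this pair; the across-period effect wins (295 vs 195 kJ/mol).
For reference (kJ/mol): C 122, P 72, Se 195, I 295.
So from lowest to highest: P < C < Se < I.

P < C < Se < I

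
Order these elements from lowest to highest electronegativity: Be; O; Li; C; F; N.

Atoms toward the upper right of the periodic table pull bonding electrons most strongly.
All lie in period 2, so electronegativity increases left to right.
So from lowest to highest: Li < Be < C < N < O < F.

Li < Be < C < N < O < F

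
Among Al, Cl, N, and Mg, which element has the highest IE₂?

N

IE_2 is the cost of taking one more electron from the +1 cation: Al⁺ still has 2 valence electrons; Cl⁺ still has 6 valence electrons; N⁺ still has 4 valence electrons; Mg⁺ still has 1 valence electron.
All are still removing valence electrons, so compare the +1 ions as you would atoms: IE_2 generally rises across a period (higher Z_eff) and falls down a group (larger shell), subject to the usual subshell exceptions.
Valence configurations: Al⁺ [Ne]3s², Cl⁺ [Ne]3s²3p⁴, N⁺ [He]2s²2p², Mg⁺ [Ne]3s¹.
The numbers (kJ/mol): Al 1817, Cl 2298, N 2856, Mg 1451.
Putting it together, IE_2: Mg < Al < Cl < N.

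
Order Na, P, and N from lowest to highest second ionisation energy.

P < N < Na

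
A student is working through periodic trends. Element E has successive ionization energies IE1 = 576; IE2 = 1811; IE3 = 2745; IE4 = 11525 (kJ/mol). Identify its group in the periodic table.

Look for the largest jump between consecutive ionization energies: IE4/IE3 ≈ 4.2, far larger than any earlier ratio.
That jump marks the point where a core electron is being removed. So the atom has 3 valence electrons.
A main-group element with 3 valence electrons is in group 13.

Group 13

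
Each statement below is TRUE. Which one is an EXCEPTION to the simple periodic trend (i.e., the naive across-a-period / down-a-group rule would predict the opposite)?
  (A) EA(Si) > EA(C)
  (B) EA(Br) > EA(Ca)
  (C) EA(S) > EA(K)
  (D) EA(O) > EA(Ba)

(A)

The general trend: electron affinity increases across a period and decreases down a group.
(A) Si (period 3, group 14) vs C (period 2, group 14): the stated order contradicts the simple trend.
(B) Br (period 4, group 17) vs Ca (period 4, group 2): the stated order agrees with the simple trend.
(C) S (period 3, group 16) vs K (period 4, group 1): the stated order agrees with the simple trend.
(D) O (period 2, group 16) vs Ba (period 6, group 2): the stated order agrees with the simple trend.
The exception is (A): Si's larger, more diffuse 3p orbitals accept an added electron slightly more readily than C's compact 2p.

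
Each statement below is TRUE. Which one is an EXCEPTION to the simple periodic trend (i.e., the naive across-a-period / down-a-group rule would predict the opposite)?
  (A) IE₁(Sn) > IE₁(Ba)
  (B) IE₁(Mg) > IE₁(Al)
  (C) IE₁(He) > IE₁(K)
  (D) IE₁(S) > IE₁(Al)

(B)

The general trend: IE₁ increases across a period and decreases down a group.
(A) Sn (period 5, group 14) vs Ba (period 6, group 2): the stated order agrees with the simple trend.
(B) Mg (period 3, group 2) vs Al (period 3, group 13): the stated order contradicts the simple trend.
(C) He (period 1, group 18) vs K (period 4, group 1): the stated order agrees with the simple trend.
(D) S (period 3, group 16) vs Al (period 3, group 13): the stated order agrees with the simple trend.
The exception is (B): Al's single 3p electron is easier to remove than one from Mg's filled 3s².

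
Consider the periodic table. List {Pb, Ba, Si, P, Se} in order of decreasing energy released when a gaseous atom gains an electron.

Se, Si, P, Pb, Ba

Si is in period 3, group 14; P is in period 3, group 15; Se is in period 4, group 16; Ba is in period 6, group 2; Pb is in period 6, group 14.
Atoms with high Z_eff and room in the valence shell (especially the halogens) have the most exothermic electron affinities.
Here both period and group differ, so the two effects have to be weighed against each other.
Pb > Ba: both are in period 6; the period trend gives Pb the larger value.
P > Pb: relative to Pb, both the across-period and down-group shifts push P's electron affinity up.
Si > P: this pair runs against the simple trend — see the exception note.
Se > Si: the two effects oppose for this pair; the across-period effect wins (195 vs 134 kJ/mol).
Note the exception: Si has a higher electron affinity than P, contrary to the simple trend — adding an electron to P's half-filled 3p³ is unfavourable, so Si (3p²) has the more exothermic EA.
Approximate values (kJ/mol): Si 134, P 72, Se 195, Ba 14, Pb 35.
So from highest to lowest: Se > Si > P > Pb > Ba.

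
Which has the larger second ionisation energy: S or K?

The second ionization energy removes an electron from the +1 ion. For each element: S⁺ still has 5 valence electrons; K⁺ is the bare [Ar] core.
Pulling an electron out of a noble-gas core costs far more than removing a remaining valence electron, so K sits at the high end of IE_2.
Tabulated IE_2 (kJ/mol): S 2252, K 3052.
So the second ionization energies run S < K.

K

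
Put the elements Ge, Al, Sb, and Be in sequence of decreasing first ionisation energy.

Be, Sb, Ge, Al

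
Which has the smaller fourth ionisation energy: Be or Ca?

Consider each +3 ion: Be³⁺ is already 1 electron into the core; Ca³⁺ is already 1 electron into the core.
All of these are removing an electron from a noble-gas core or deeper; the smaller core (lower principal quantum number) is held far more tightly, and within a period the higher nuclear charge binds the same core more tightly.
Tabulated IE_4 (kJ/mol): Be 21007, Ca 6491.
So the fourth ionization energies run Ca < Be.

Ca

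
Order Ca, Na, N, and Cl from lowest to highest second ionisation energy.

IE_2 is the cost of taking one more electron from the +1 cation: Ca⁺ still has 1 valence electron; Na⁺ is the bare [Ne] core; N⁺ still has 4 valence electrons; Cl⁺ still has 6 valence electrons.
Breaking into a closed-shell core is much more expensive than removing a leftover valence electron — Na has the largest IE_2 here.
Valence configurations: Ca⁺ [Ar]4s¹, N⁺ [He]2s²2p², Cl⁺ [Ne]3s²3p⁴.
Approximate IE_2 values (kJ/mol): Ca 1145, Na 4562, N 2856, Cl 2298.
Putting it together, IE_2: Ca < Cl < N < Na.

Ca < Cl < N < Na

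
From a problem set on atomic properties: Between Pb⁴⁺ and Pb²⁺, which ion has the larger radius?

Pb²⁺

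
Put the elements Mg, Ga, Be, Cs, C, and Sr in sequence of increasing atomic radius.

Be is in period 2, group 2; C is in period 2, group 14; Mg is in period 3, group 2; Ga is in period 4, group 13; Sr is in period 5, group 2; Cs is in period 6, group 1.
Across a period the added protons contract the valence shell; down a group each new principal shell makes the atom larger.
Neither a single period nor a single group — weigh both effects.
Be > C: both are in period 2; the period trend gives Be the larger value.
Ga > Be: period and group pull opposite ways; the down-group shift dominates (124 vs 102 pm).
Mg > Ga: period and group pull opposite ways; the across-period shift dominates (139 vs 124 pm).
Sr > Mg: Sr sits below Mg in group 2, so the down-group effect alone puts Sr larger.
Cs > Sr: relative to Sr, both the across-period and down-group shifts push Cs's atomic radius up.
Approximate values (pm): Be 102, C 75, Mg 139, Ga 124, Sr 185, Cs 232.
So from smallest to largest: C < Be < Ga < Mg < Sr < Cs.

C < Be < Ga < Mg < Sr < Cs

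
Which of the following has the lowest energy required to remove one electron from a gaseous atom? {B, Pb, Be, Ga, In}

In

Across a period the outer electron is held more tightly (higher IE₁); down a group it sits in a higher shell, more shielded, and comes off more easily.
Neither a single period nor a single group — weigh both effects.
Ga > In: Ga sits above In in group 13, so the down-group effect alone puts Ga higher.
Pb > Ga: the two effects oppose for this pair; the across-period effect wins (716 vs 579 kJ/mol).
B > Pb: the two effects oppose for this pair; the down-group effect wins (801 vs 716 kJ/mol).
Be > B: this pair runs against the simple trend — see the exception note.
Note the exception: Be has a higher first ionization energy than B, contrary to the simple trend — removing B's lone 2p electron is easier than breaking Be's filled 2s².
Approximate values (kJ/mol): Be 900, B 801, Ga 579, In 558, Pb 716.
The lowest energy required to remove one electron from a gaseous atom among these belongs to In.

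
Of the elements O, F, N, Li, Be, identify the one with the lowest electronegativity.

Li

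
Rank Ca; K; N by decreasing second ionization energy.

K > N > Ca

Consider each +1 ion: Ca⁺ still has 1 valence electron; K⁺ is the bare [Ar] core; N⁺ still has 4 valence electrons.
Breaking into a closed-shell core is much more expensive than removing a leftover valence electron — K has the largest IE_2 here.
Valence configurations: Ca⁺ [Ar]4s¹, N⁺ [He]2s²2p².
The numbers (kJ/mol): Ca 1145, K 3052, N 2856.
So the second ionization energies run Ca < N < K.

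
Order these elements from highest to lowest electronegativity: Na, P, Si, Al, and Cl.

Cl > P > Si > Al > Na

Smaller atoms with higher effective nuclear charge are more electronegative.
All lie in period 3, so electronegativity increases left to right.
So from highest to lowest: Cl > P > Si > Al > Na.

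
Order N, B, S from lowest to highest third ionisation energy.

After 2 electrons have been removed, what remains? N²⁺ still has 3 valence electrons; B²⁺ still has 1 valence electron; S²⁺ still has 4 valence electrons.
All are still removing valence electrons, so compare the +2 ions as you would atoms: IE_3 generally rises across a period (higher Z_eff) and falls down a group (larger shell), subject to the usual subshell exceptions.
Valence configurations: N²⁺ [He]2s²2p¹, B²⁺ [He]2s¹, S²⁺ [Ne]3s²3p².
The numbers (kJ/mol): N 4578, B 3660, S 3357.
Overall IE_3 order: S < B < N.

S < B < N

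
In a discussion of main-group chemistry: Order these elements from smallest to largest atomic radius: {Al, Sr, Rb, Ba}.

Across a period the added protons contract the valence shell; down a group each new principal shell makes the atom larger.
Neither a single period nor a single group — weigh both effects.
Sr > Al: both effects reinforce here, so Sr is clearly the larger of the two.
Ba > Sr: they share group 2; the group trend gives Ba the larger value.
Rb > Ba: period and group pull opposite ways; the across-period shift dominates (210 vs 196 pm).
For reference (pm): Al 126, Rb 210, Sr 185, Ba 196.
So from smallest to largest: Al < Sr < Ba < Rb.

Al < Sr < Ba < Rb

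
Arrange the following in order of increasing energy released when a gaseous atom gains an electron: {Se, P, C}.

C is in period 2, group 14; P is in period 3, group 15; Se is in period 4, group 16.
Atoms with high Z_eff and room in the valence shell (especially the halogens) have the most exothermic electron affinities.
A diagonal step moves right (one effect) and down (the opposite effect) at once.
C > P: the two effects oppose for this pair; the down-group effect wins (122 vs 72 kJ/mol).
Se > C: period and group pull opposite ways; the across-period shift dominates (195 vs 122 kJ/mol).
Approximate values (kJ/mol): C 122, P 72, Se 195.
So from lowest to highest: P < C < Se.

P < C < Se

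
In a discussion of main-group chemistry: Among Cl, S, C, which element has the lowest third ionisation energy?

S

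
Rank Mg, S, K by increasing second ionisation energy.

Mg < S < K

IE_2 is the cost of taking one more electron from the +1 cation: Mg⁺ still has 1 valence electron; S⁺ still has 5 valence electrons; K⁺ is the bare [Ar] core.
Core electrons are held far more tightly than valence electrons, so K tops the IE_2 order.
Valence configurations: Mg⁺ [Ne]3s¹, S⁺ [Ne]3s²3p³.
Approximate IE_2 values (kJ/mol): Mg 1451, S 2252, K 3052.
Putting it together, IE_2: Mg < S < K.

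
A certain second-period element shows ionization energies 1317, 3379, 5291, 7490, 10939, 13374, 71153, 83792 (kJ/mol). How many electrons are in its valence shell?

Look for the largest jump between consecutive ionization energies: IE7/IE6 ≈ 5.3, far larger than any earlier ratio.
That jump marks the point where a core electron is being removed. So the atom has 6 valence electrons.

6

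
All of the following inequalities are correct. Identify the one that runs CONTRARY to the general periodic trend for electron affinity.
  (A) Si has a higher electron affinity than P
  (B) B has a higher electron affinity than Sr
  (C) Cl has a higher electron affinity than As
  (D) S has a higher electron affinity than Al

The general trend: electron affinity increases across a period and decreases down a group.
(A) Si (period 3, group 14) vs P (period 3, group 15): the stated order contradicts the simple trend.
(B) B (period 2, group 13) vs Sr (period 5, group 2): the stated order agrees with the simple trend.
(C) Cl (period 3, group 17) vs As (period 4, group 15): the stated order agrees with the simple trend.
(D) S (period 3, group 16) vs Al (period 3, group 13): the stated order agrees with the simple trend.
The exception is (A): adding an electron to P's half-filled 3p³ is unfavourable, so Si (3p²) has the more exothermic EA.

(A)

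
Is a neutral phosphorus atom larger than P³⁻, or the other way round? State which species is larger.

P³⁻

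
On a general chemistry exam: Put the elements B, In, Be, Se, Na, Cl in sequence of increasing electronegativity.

Na < Be < In < B < Se < Cl

EN rises left→right (higher Z_eff, smaller atoms) and falls top→bottom (larger, more shielded atoms).
These span different periods and groups, so the two trends combine.
Be > Na: both effects reinforce here, so Be is clearly the higher of the two.
In > Be: period and group pull opposite ways; the across-period shift dominates (1.78 vs 1.57).
B > In: they share group 13; the group trend gives B the larger value.
Se > B: period and group pull opposite ways; the across-period shift dominates (2.55 vs 2.04).
Cl > Se: relative to Se, both the across-period and down-group shifts push Cl's electronegativity up.
Approximate values (Pauling): Be 1.57, B 2.04, Na 0.93, Cl 3.16, Se 2.55, In 1.78.
So from lowest to highest: Na < Be < In < B < Se < Cl.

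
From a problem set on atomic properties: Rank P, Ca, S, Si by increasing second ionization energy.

Ca, Si, P, S

IE_2 is the cost of taking one more electron from the +1 cation: P⁺ still has 4 valence electrons; Ca⁺ still has 1 valence electron; S⁺ still has 5 valence electrons; Si⁺ still has 3 valence electrons.
All are still removing valence electrons, so compare the +1 ions as you would atoms: IE_2 generally rises across a period (higher Z_eff) and falls down a group (larger shell), subject to the usual subshell exceptions.
Valence configurations: P⁺ [Ne]3s²3p², Ca⁺ [Ar]4s¹, S⁺ [Ne]3s²3p³, Si⁺ [Ne]3s²3p¹.
The numbers (kJ/mol): P 1907, Ca 1145, S 2252, Si 1577.
Putting it together, IE_2: Ca < Si < P < S.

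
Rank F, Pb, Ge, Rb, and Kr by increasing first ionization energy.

F is in period 2, group 17; Ge is in period 4, group 14; Kr is in period 4, group 18; Rb is in period 5, group 1; Pb is in period 6, group 14.
First ionization energy rises across a period (greater Z_eff holds electrons more tightly) and falls down a group (valence electrons are farther from the nucleus).
Here both period and group differ, so the two effects have to be weighed against each other.
Pb > Rb: period and group pull opposite ways; the across-period shift dominates (716 vs 403 kJ/mol).
Ge > Pb: they share group 14; the group trend gives Ge the larger value.
Kr > Ge: Kr lies to the right of Ge in period 4, so the across-period effect alone puts Kr higher.
F > Kr: the two effects oppose for this pair; the down-group effect wins (1681 vs 1351 kJ/mol).
Approximate values (kJ/mol): F 1681, Ge 762, Kr 1351, Rb 403, Pb 716.
So from lowest to highest: Rb < Pb < Ge < Kr < F.

Rb < Pb < Ge < Kr < F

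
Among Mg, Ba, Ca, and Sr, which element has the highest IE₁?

Mg

Mg is in period 3, group 2; Ca is in period 4, group 2; Sr is in period 5, group 2; Ba is in period 6, group 2.
First ionization energy rises across a period (greater Z_eff holds electrons more tightly) and falls down a group (valence electrons are farther from the nucleus).
All are in group 2, so first ionization energy increases up the group.
The highest IE₁ among these belongs to Mg.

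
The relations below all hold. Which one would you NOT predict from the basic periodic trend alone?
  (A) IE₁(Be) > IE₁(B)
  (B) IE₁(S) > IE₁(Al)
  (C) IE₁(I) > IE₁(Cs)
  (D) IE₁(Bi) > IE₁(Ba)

(A)

The general trend: IE₁ increases across a period and decreases down a group.
(A) Be (period 2, group 2) vs B (period 2, group 13): the stated order contradicts the simple trend.
(B) S (period 3, group 16) vs Al (period 3, group 13): the stated order agrees with the simple trend.
(C) I (period 5, group 17) vs Cs (period 6, group 1): the stated order agrees with the simple trend.
(D) Bi (period 6, group 15) vs Ba (period 6, group 2): the stated order agrees with the simple trend.
The exception is (A): removing B's lone 2p electron is easier than breaking Be's filled 2s².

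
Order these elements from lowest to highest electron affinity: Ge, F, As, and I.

As, Ge, I, F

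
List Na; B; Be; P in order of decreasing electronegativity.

Be is in period 2, group 2; B is in period 2, group 13; Na is in period 3, group 1; P is in period 3, group 15.
Atoms toward the upper right of the periodic table pull bonding electrons most strongly.
These span different periods and groups, so the two trends combine.
Be > Na: relative to Na, both the across-period and down-group shifts push Be's electronegativity up.
B > Be: both are in period 2; the period trend gives B the larger value.
P > B: the two effects oppose for this pair; the across-period effect wins (2.19 vs 2.04).
Tabulated electronegativity (Pauling): Be 1.57, B 2.04, Na 0.93, P 2.19.
So from highest to lowest: P > B > Be > Na.

P > B > Be > Na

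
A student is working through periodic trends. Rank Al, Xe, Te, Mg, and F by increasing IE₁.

Al < Mg < Te < Xe < F

F is in period 2, group 17; Mg is in period 3, group 2; Al is in period 3, group 13; Te is in period 5, group 16; Xe is in period 5, group 18.
Across a period the outer electron is held more tightly (higher IE₁); down a group it sits in a higher shell, more shielded, and comes off more easily.
These span different periods and groups, so the two trends combine.
Mg > Al: this pair runs against the simple trend — see the exception note.
Te > Mg: the two effects oppose for this pair; the across-period effect wins (869 vs 738 kJ/mol).
Xe > Te: both are in period 5; the period trend gives Xe the larger value.
F > Xe: period and group pull opposite ways; the down-group shift dominates (1681 vs 1170 kJ/mol).
Note the exception: Mg has a higher first ionization energy than Al, contrary to the simple trend — Al's single 3p electron is easier to remove than one from Mg's filled 3s².
Tabulated first ionization energy (kJ/mol): F 1681, Mg 738, Al 578, Te 869, Xe 1170.
So from lowest to highest: Al < Mg < Te < Xe < F.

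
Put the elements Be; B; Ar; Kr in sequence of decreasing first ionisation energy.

Ar, Kr, Be, B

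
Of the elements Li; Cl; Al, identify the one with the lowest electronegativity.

Li is in period 2, group 1; Al is in period 3, group 13; Cl is in period 3, group 17.
Atoms toward the upper right of the periodic table pull bonding electrons most strongly.
These span different periods and groups, so the two trends combine.
Al > Li: the two effects oppose for this pair; the across-period effect wins (1.61 vs 0.98).
Cl > Al: Cl lies to the right of Al in period 3, so the across-period effect alone puts Cl higher.
Approximate values (Pauling): Li 0.98, Al 1.61, Cl 3.16.
The lowest electronegativity among these belongs to Li.

Li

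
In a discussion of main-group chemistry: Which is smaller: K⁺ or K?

Forming K⁺ removes 1 electron from K. Fewer electrons for the same nuclear charge means less shielding and a higher Z_eff on the remaining electrons, and for main-group metals the entire outer shell is lost.
A cation is smaller than its parent atom: K⁺ < K.

K⁺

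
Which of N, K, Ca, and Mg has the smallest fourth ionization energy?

K

Consider each +3 ion: N³⁺ still has 2 valence electrons; K³⁺ is already 2 electrons into the core; Ca³⁺ is already 1 electron into the core; Mg³⁺ is already 1 electron into the core.
Usually core removal costs more than valence removal, but here the competition is close: a tightly held n=2 valence electron can cost more to remove than an n=3 core electron, so the actual values have to decide it.
Approximate IE_4 values (kJ/mol): N 7475, K 5877, Ca 6491, Mg 10543.
Hence IE_4: K < Ca < N < Mg.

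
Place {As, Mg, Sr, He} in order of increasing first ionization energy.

Sr, Mg, As, He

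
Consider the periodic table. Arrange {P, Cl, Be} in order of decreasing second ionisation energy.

Cl > P > Be

IE_2 is the cost of taking one more electron from the +1 cation: P⁺ still has 4 valence electrons; Cl⁺ still has 6 valence electrons; Be⁺ still has 1 valence electron.
All are still removing valence electrons, so compare the +1 ions as you would atoms: IE_2 generally rises across a period (higher Z_eff) and falls down a group (larger shell), subject to the usual subshell exceptions.
Valence configurations: P⁺ [Ne]3s²3p², Cl⁺ [Ne]3s²3p⁴, Be⁺ [He]2s¹.
Approximate IE_2 values (kJ/mol): P 1907, Cl 2298, Be 1757.
Putting it together, IE_2: Be < P < Cl.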